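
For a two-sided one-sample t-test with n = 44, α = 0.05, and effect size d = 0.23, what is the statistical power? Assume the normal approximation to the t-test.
Power ≈ 0.33

Power calculation (one-sample t-test, normal approximation):
z_β = d · √n - z_{α/2}
z_β = 0.23 · √44 - 1.960
z_β = 0.23 · 6.633 - 1.960
z_β = -0.434

Power = Φ(z_β) = Φ(-0.434) ≈ 0.332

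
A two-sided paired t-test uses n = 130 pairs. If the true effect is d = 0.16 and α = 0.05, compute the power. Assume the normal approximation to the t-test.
Power ≈ 0.45

Power calculation (paired t-test, normal approximation):
z_β = d · √n - z_{α/2}
z_β = 0.16 · √130 - 1.960
z_β = 0.16 · 11.402 - 1.960
z_β = -0.136

Power = Φ(z_β) = Φ(-0.136) ≈ 0.446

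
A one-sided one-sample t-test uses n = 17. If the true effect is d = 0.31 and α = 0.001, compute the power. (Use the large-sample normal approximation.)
Power ≈ 0.03

Power calculation (one-sample t-test, normal approximation):
z_β = d · √n - z_α
z_β = 0.31 · √17 - 3.090
z_β = 0.31 · 4.123 - 3.090
z_β = -1.812

Power = Φ(z_β) = Φ(-1.812) ≈ 0.035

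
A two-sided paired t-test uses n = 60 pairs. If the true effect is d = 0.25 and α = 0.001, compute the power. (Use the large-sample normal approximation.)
Power ≈ 0.09

Power calculation (paired t-test, normal approximation):
z_β = d · √n - z_{α/2}
z_β = 0.25 · √60 - 3.291
z_β = 0.25 · 7.746 - 3.291
z_β = -1.354

Power = Φ(z_β) = Φ(-1.354) ≈ 0.088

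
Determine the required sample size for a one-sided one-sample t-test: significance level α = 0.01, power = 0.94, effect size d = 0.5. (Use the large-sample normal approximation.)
n = 61

Sample size formula (one-sample t-test, normal approximation):
n = ((z_α + z_β) / d)²

z_α = 2.326 (for α = 0.01, one-sided)
z_β = 1.555 (for power = 0.94)
d = 0.5

n = ((2.326 + 1.555) / 0.5)²
n = (7.762)²
n ≈ 60.25
Round up to the next whole number: n = 61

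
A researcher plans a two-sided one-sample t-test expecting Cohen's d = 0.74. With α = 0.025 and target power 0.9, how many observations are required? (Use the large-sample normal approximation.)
n = 23

Sample size formula (one-sample t-test, normal approximation):
n = ((z_{α/2} + z_β) / d)²

z_{α/2} = 2.241 (for α = 0.025, two-sided)
z_β = 1.282 (for power = 0.9)
d = 0.74

n = ((2.241 + 1.282) / 0.74)²
n = (4.761)²
n ≈ 22.67
Round up to the next whole number: n = 23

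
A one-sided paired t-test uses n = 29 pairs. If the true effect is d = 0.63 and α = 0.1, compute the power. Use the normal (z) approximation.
Power ≈ 0.98

Power calculation (paired t-test, normal approximation):
z_β = d · √n - z_α
z_β = 0.63 · √29 - 1.282
z_β = 0.63 · 5.385 - 1.282
z_β = 2.111

Power = Φ(z_β) = Φ(2.111) ≈ 0.983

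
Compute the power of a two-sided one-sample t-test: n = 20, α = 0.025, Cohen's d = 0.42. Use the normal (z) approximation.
Power ≈ 0.36

Power calculation (one-sample t-test, normal approximation):
z_β = d · √n - z_{α/2}
z_β = 0.42 · √20 - 2.241
z_β = 0.42 · 4.472 - 2.241
z_β = -0.363

Power = Φ(z_β) = Φ(-0.363) ≈ 0.358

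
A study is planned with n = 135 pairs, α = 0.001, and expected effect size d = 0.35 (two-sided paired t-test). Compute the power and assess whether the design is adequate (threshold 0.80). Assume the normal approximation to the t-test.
Power ≈ 0.78; the study is underpowered (power < 0.80)

Power calculation (paired t-test, normal approximation):
z_β = d · √n - z_{α/2}
z_β = 0.35 · √135 - 3.291
z_β = 0.35 · 11.619 - 3.291
z_β = 0.776

Power = Φ(z_β) = Φ(0.776) ≈ 0.781

Effect size d = 0.35 is small by Cohen's convention (0.2/0.5/0.8).

Threshold: power ≥ 0.80 is conventionally adequate.
Power ≈ 0.78 → the study is underpowered (power < 0.80).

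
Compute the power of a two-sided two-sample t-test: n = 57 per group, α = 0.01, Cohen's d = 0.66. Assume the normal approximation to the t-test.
Power ≈ 0.83

Power calculation (two-sample t-test, normal approximation):
z_β = d · √(n/2) - z_{α/2}
z_β = 0.66 · √(57/2) - 2.576
z_β = 0.66 · 5.339 - 2.576
z_β = 0.948

Power = Φ(z_β) = Φ(0.948) ≈ 0.828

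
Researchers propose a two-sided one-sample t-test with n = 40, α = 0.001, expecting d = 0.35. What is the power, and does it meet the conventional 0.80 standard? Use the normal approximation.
Power ≈ 0.14; the study is underpowered (power < 0.80)

Power calculation (one-sample t-test, normal approximation):
z_β = d · √n - z_{α/2}
z_β = 0.35 · √40 - 3.291
z_β = 0.35 · 6.325 - 3.291
z_β = -1.077

Power = Φ(z_β) = Φ(-1.077) ≈ 0.141

Effect size d = 0.35 is small by Cohen's convention (0.2/0.5/0.8).

Threshold: power ≥ 0.80 is conventionally adequate.
Power ≈ 0.14 → the study is underpowered (power < 0.80).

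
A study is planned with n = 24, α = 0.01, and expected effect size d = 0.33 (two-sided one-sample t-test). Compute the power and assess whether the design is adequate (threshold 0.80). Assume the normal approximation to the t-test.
Power ≈ 0.17; the study is underpowered (power < 0.80)

Power calculation (one-sample t-test, normal approximation):
z_β = d · √n - z_{α/2}
z_β = 0.33 · √24 - 2.576
z_β = 0.33 · 4.899 - 2.576
z_β = -0.959

Power = Φ(z_β) = Φ(-0.959) ≈ 0.169

Effect size d = 0.33 is small by Cohen's convention (0.2/0.5/0.8).

Threshold: power ≥ 0.80 is conventionally adequate.
Power ≈ 0.17 → the study is underpowered (power < 0.80).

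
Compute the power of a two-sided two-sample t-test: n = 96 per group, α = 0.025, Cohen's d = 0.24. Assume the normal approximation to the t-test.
Power ≈ 0.28

Power calculation (two-sample t-test, normal approximation):
z_β = d · √(n/2) - z_{α/2}
z_β = 0.24 · √(96/2) - 2.241
z_β = 0.24 · 6.928 - 2.241
z_β = -0.579

Power = Φ(z_β) = Φ(-0.579) ≈ 0.281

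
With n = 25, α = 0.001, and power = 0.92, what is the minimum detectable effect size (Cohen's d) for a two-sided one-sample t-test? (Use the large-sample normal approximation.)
d ≈ 0.94

Minimum detectable effect (one-sample t-test, normal approximation):
d = (z_{α/2} + z_β) / √n
d = (3.291 + 1.405) / √25
d = 4.696 / 5.000
d ≈ 0.94

By Cohen's convention (0.2 small / 0.5 medium / 0.8 large): large effect.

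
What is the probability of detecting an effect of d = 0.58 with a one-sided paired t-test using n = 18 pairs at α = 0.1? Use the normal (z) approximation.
Power ≈ 0.88

Power calculation (paired t-test, normal approximation):
z_β = d · √n - z_α
z_β = 0.58 · √18 - 1.282
z_β = 0.58 · 4.243 - 1.282
z_β = 1.179

Power = Φ(z_β) = Φ(1.179) ≈ 0.881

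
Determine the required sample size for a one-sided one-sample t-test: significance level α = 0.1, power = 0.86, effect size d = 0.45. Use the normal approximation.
n = 28

Sample size formula (one-sample t-test, normal approximation):
n = ((z_α + z_β) / d)²

z_α = 1.282 (for α = 0.1, one-sided)
z_β = 1.080 (for power = 0.86)
d = 0.45

n = ((1.282 + 1.080) / 0.45)²
n = (5.249)²
n ≈ 27.55
Round up to the next whole number: n = 28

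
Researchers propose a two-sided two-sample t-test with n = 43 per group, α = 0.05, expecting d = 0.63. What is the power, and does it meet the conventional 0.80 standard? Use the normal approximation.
Power ≈ 0.83; the study is adequately powered (power ≥ 0.80)

Power calculation (two-sample t-test, normal approximation):
z_β = d · √(n/2) - z_{α/2}
z_β = 0.63 · √(43/2) - 1.960
z_β = 0.63 · 4.637 - 1.960
z_β = 0.961

Power = Φ(z_β) = Φ(0.961) ≈ 0.832

Effect size d = 0.63 is medium by Cohen's convention (0.2/0.5/0.8).

Threshold: power ≥ 0.80 is conventionally adequate.
Power ≈ 0.83 → the study is adequately powered (power ≥ 0.80).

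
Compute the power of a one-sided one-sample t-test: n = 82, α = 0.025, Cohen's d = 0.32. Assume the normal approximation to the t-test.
Power ≈ 0.83

Power calculation (one-sample t-test, normal approximation):
z_β = d · √n - z_α
z_β = 0.32 · √82 - 1.960
z_β = 0.32 · 9.055 - 1.960
z_β = 0.938

Power = Φ(z_β) = Φ(0.938) ≈ 0.826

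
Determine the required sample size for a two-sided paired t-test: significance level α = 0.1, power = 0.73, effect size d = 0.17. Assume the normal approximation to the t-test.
n = 177 pairs

Sample size formula (paired t-test, normal approximation):
n = ((z_{α/2} + z_β) / d)²

z_{α/2} = 1.645 (for α = 0.1, two-sided)
z_β = 0.613 (for power = 0.73)
d = 0.17

n = ((1.645 + 0.613) / 0.17)²
n = (13.282)²
n ≈ 176.41
Round up to the next whole number: n = 177 pairs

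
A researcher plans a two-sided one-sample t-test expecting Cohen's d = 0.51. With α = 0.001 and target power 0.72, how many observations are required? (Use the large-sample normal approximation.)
n = 58

Sample size formula (one-sample t-test, normal approximation):
n = ((z_{α/2} + z_β) / d)²

z_{α/2} = 3.291 (for α = 0.001, two-sided)
z_β = 0.583 (for power = 0.72)
d = 0.51

n = ((3.291 + 0.583) / 0.51)²
n = (7.596)²
n ≈ 57.70
Round up to the next whole number: n = 58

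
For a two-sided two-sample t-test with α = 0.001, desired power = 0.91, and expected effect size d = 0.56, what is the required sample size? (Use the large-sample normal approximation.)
n = 137 per group

Sample size formula (two-sample t-test, normal approximation):
n = 2 · ((z_{α/2} + z_β) / d)²

z_{α/2} = 3.291 (for α = 0.001, two-sided)
z_β = 1.341 (for power = 0.91)
d = 0.56

n = 2 · ((3.291 + 1.341) / 0.56)²
n = 2 · (8.271)²
n ≈ 136.82
Round up to the next whole number: n = 137 per group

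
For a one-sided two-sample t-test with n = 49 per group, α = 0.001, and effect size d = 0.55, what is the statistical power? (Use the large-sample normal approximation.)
Power ≈ 0.36

Power calculation (two-sample t-test, normal approximation):
z_β = d · √(n/2) - z_α
z_β = 0.55 · √(49/2) - 3.090
z_β = 0.55 · 4.950 - 3.090
z_β = -0.368

Power = Φ(z_β) = Φ(-0.368) ≈ 0.356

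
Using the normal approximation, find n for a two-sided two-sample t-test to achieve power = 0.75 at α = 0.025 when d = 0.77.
n = 29 per group

Sample size formula (two-sample t-test, normal approximation):
n = 2 · ((z_{α/2} + z_β) / d)²

z_{α/2} = 2.241 (for α = 0.025, two-sided)
z_β = 0.674 (for power = 0.75)
d = 0.77

n = 2 · ((2.241 + 0.674) / 0.77)²
n = 2 · (3.786)²
n ≈ 28.67
Round up to the next whole number: n = 29 per group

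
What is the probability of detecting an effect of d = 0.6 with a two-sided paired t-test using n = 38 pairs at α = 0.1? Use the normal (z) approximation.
Power ≈ 0.98

Power calculation (paired t-test, normal approximation):
z_β = d · √n - z_{α/2}
z_β = 0.6 · √38 - 1.645
z_β = 0.6 · 6.164 - 1.645
z_β = 2.054

Power = Φ(z_β) = Φ(2.054) ≈ 0.980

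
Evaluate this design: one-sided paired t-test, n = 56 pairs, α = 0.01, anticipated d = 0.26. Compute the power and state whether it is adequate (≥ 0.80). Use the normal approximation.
Power ≈ 0.35; the study is underpowered (power < 0.80)

Power calculation (paired t-test, normal approximation):
z_β = d · √n - z_α
z_β = 0.26 · √56 - 2.326
z_β = 0.26 · 7.483 - 2.326
z_β = -0.381

Power = Φ(z_β) = Φ(-0.381) ≈ 0.352

Effect size d = 0.26 is small by Cohen's convention (0.2/0.5/0.8).

Threshold: power ≥ 0.80 is conventionally adequate.
Power ≈ 0.35 → the study is underpowered (power < 0.80).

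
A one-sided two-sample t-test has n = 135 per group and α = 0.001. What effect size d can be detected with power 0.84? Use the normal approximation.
d ≈ 0.50

Minimum detectable effect (two-sample t-test, normal approximation):
d = (z_α + z_β) / √(n/2)
d = (3.090 + 0.994) / √(135/2)
d = 4.085 / 8.216
d ≈ 0.50

By Cohen's convention (0.2 small / 0.5 medium / 0.8 large): medium effect.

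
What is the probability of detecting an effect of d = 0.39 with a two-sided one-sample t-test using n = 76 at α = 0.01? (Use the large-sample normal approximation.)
Power ≈ 0.80

Power calculation (one-sample t-test, normal approximation):
z_β = d · √n - z_{α/2}
z_β = 0.39 · √76 - 2.576
z_β = 0.39 · 8.718 - 2.576
z_β = 0.824

Power = Φ(z_β) = Φ(0.824) ≈ 0.795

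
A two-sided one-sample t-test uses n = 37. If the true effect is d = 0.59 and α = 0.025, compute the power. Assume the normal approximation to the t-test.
Power ≈ 0.91

Power calculation (one-sample t-test, normal approximation):
z_β = d · √n - z_{α/2}
z_β = 0.59 · √37 - 2.241
z_β = 0.59 · 6.083 - 2.241
z_β = 1.347

Power = Φ(z_β) = Φ(1.347) ≈ 0.911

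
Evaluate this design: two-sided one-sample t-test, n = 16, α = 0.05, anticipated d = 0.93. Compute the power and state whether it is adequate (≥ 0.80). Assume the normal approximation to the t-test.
Power ≈ 0.96; the study is adequately powered (power ≥ 0.80)

Power calculation (one-sample t-test, normal approximation):
z_β = d · √n - z_{α/2}
z_β = 0.93 · √16 - 1.960
z_β = 0.93 · 4.000 - 1.960
z_β = 1.760

Power = Φ(z_β) = Φ(1.760) ≈ 0.961

Effect size d = 0.93 is large by Cohen's convention (0.2/0.5/0.8).

Threshold: power ≥ 0.80 is conventionally adequate.
Power ≈ 0.96 → the study is adequately powered (power ≥ 0.80).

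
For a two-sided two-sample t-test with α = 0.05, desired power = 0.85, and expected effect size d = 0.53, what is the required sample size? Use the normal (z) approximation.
n = 64 per group

Sample size formula (two-sample t-test, normal approximation):
n = 2 · ((z_{α/2} + z_β) / d)²

z_{α/2} = 1.960 (for α = 0.05, two-sided)
z_β = 1.036 (for power = 0.85)
d = 0.53

n = 2 · ((1.960 + 1.036) / 0.53)²
n = 2 · (5.653)²
n ≈ 63.91
Round up to the next whole number: n = 64 per group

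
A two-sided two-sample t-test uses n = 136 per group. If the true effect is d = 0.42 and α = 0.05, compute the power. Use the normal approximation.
Power ≈ 0.93

Power calculation (two-sample t-test, normal approximation):
z_β = d · √(n/2) - z_{α/2}
z_β = 0.42 · √(136/2) - 1.960
z_β = 0.42 · 8.246 - 1.960
z_β = 1.503

Power = Φ(z_β) = Φ(1.503) ≈ 0.934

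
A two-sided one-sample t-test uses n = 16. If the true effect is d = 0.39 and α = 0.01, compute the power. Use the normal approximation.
Power ≈ 0.15

Power calculation (one-sample t-test, normal approximation):
z_β = d · √n - z_{α/2}
z_β = 0.39 · √16 - 2.576
z_β = 0.39 · 4.000 - 2.576
z_β = -1.016

Power = Φ(z_β) = Φ(-1.016) ≈ 0.155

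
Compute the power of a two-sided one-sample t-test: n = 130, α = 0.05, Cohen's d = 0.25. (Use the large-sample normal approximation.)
Power ≈ 0.81

Power calculation (one-sample t-test, normal approximation):
z_β = d · √n - z_{α/2}
z_β = 0.25 · √130 - 1.960
z_β = 0.25 · 11.402 - 1.960
z_β = 0.890

Power = Φ(z_β) = Φ(0.890) ≈ 0.813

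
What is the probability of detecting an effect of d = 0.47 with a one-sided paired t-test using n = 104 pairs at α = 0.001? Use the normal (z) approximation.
Power ≈ 0.96

Power calculation (paired t-test, normal approximation):
z_β = d · √n - z_α
z_β = 0.47 · √104 - 3.090
z_β = 0.47 · 10.198 - 3.090
z_β = 1.703

Power = Φ(z_β) = Φ(1.703) ≈ 0.956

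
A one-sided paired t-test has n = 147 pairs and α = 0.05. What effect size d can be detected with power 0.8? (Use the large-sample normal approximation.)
d ≈ 0.21

Minimum detectable effect (paired t-test, normal approximation):
d = (z_α + z_β) / √n
d = (1.645 + 0.842) / √147
d = 2.486 / 12.124
d ≈ 0.21

By Cohen's convention (0.2 small / 0.5 medium / 0.8 large): small effect.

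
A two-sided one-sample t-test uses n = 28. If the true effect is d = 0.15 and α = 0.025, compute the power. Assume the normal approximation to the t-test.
Power ≈ 0.07

Power calculation (one-sample t-test, normal approximation):
z_β = d · √n - z_{α/2}
z_β = 0.15 · √28 - 2.241
z_β = 0.15 · 5.292 - 2.241
z_β = -1.448

Power = Φ(z_β) = Φ(-1.448) ≈ 0.074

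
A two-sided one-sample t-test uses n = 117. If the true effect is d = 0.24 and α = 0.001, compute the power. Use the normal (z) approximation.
Power ≈ 0.24

Power calculation (one-sample t-test, normal approximation):
z_β = d · √n - z_{α/2}
z_β = 0.24 · √117 - 3.291
z_β = 0.24 · 10.817 - 3.291
z_β = -0.695

Power = Φ(z_β) = Φ(-0.695) ≈ 0.244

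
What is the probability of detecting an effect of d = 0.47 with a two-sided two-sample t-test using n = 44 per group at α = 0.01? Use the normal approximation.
Power ≈ 0.36

Power calculation (two-sample t-test, normal approximation):
z_β = d · √(n/2) - z_{α/2}
z_β = 0.47 · √(44/2) - 2.576
z_β = 0.47 · 4.690 - 2.576
z_β = -0.371

Power = Φ(z_β) = Φ(-0.371) ≈ 0.355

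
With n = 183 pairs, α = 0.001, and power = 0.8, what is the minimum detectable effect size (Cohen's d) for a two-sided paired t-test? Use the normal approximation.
d ≈ 0.31

Minimum detectable effect (paired t-test, normal approximation):
d = (z_{α/2} + z_β) / √n
d = (3.291 + 0.842) / √183
d = 4.132 / 13.528
d ≈ 0.31

By Cohen's convention (0.2 small / 0.5 medium / 0.8 large): small effect.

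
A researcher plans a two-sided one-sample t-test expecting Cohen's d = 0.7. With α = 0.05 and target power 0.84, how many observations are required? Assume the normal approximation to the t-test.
n = 18

Sample size formula (one-sample t-test, normal approximation):
n = ((z_{α/2} + z_β) / d)²

z_{α/2} = 1.960 (for α = 0.05, two-sided)
z_β = 0.994 (for power = 0.84)
d = 0.7

n = ((1.960 + 0.994) / 0.7)²
n = (4.220)²
n ≈ 17.81
Round up to the next whole number: n = 18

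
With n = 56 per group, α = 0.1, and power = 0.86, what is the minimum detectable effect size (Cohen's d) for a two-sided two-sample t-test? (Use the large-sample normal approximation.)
d ≈ 0.52

Minimum detectable effect (two-sample t-test, normal approximation):
d = (z_{α/2} + z_β) / √(n/2)
d = (1.645 + 1.080) / √(56/2)
d = 2.725 / 5.292
d ≈ 0.52

By Cohen's convention (0.2 small / 0.5 medium / 0.8 large): medium effect.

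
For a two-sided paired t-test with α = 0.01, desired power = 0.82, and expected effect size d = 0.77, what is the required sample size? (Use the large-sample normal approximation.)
n = 21 pairs

Sample size formula (paired t-test, normal approximation):
n = ((z_{α/2} + z_β) / d)²

z_{α/2} = 2.576 (for α = 0.01, two-sided)
z_β = 0.915 (for power = 0.82)
d = 0.77

n = ((2.576 + 0.915) / 0.77)²
n = (4.534)²
n ≈ 20.56
Round up to the next whole number: n = 21 pairs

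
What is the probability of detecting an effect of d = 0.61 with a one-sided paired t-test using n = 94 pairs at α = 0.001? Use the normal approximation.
Power ≈ 1.00

Power calculation (paired t-test, normal approximation):
z_β = d · √n - z_α
z_β = 0.61 · √94 - 3.090
z_β = 0.61 · 9.695 - 3.090
z_β = 2.824

Power = Φ(z_β) = Φ(2.824) ≈ 0.998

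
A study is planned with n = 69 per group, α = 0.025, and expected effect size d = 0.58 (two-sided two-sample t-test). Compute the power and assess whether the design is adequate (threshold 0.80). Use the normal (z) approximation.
Power ≈ 0.88; the study is adequately powered (power ≥ 0.80)

Power calculation (two-sample t-test, normal approximation):
z_β = d · √(n/2) - z_{α/2}
z_β = 0.58 · √(69/2) - 2.241
z_β = 0.58 · 5.874 - 2.241
z_β = 1.165

Power = Φ(z_β) = Φ(1.165) ≈ 0.878

Effect size d = 0.58 is medium by Cohen's convention (0.2/0.5/0.8).

Threshold: power ≥ 0.80 is conventionally adequate.
Power ≈ 0.88 → the study is adequately powered (power ≥ 0.80).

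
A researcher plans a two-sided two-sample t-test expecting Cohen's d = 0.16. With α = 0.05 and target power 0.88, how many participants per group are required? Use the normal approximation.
n = 768 per group

Sample size formula (two-sample t-test, normal approximation):
n = 2 · ((z_{α/2} + z_β) / d)²

z_{α/2} = 1.960 (for α = 0.05, two-sided)
z_β = 1.175 (for power = 0.88)
d = 0.16

n = 2 · ((1.960 + 1.175) / 0.16)²
n = 2 · (19.594)²
n ≈ 767.85
Round up to the next whole number: n = 768 per group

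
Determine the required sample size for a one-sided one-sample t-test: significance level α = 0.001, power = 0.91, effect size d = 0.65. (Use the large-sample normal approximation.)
n = 47

Sample size formula (one-sample t-test, normal approximation):
n = ((z_α + z_β) / d)²

z_α = 3.090 (for α = 0.001, one-sided)
z_β = 1.341 (for power = 0.91)
d = 0.65

n = ((3.090 + 1.341) / 0.65)²
n = (6.817)²
n ≈ 46.47
Round up to the next whole number: n = 47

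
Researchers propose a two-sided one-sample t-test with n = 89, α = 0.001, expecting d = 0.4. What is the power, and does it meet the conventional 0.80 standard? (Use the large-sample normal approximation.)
Power ≈ 0.69; the study is underpowered (power < 0.80)

Power calculation (one-sample t-test, normal approximation):
z_β = d · √n - z_{α/2}
z_β = 0.4 · √89 - 3.291
z_β = 0.4 · 9.434 - 3.291
z_β = 0.483

Power = Φ(z_β) = Φ(0.483) ≈ 0.685

Effect size d = 0.4 is small by Cohen's convention (0.2/0.5/0.8).

Threshold: power ≥ 0.80 is conventionally adequate.
Power ≈ 0.69 → the study is underpowered (power < 0.80).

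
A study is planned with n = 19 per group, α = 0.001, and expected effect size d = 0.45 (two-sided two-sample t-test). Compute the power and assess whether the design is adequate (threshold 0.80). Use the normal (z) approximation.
Power ≈ 0.03; the study is underpowered (power < 0.80)

Power calculation (two-sample t-test, normal approximation):
z_β = d · √(n/2) - z_{α/2}
z_β = 0.45 · √(19/2) - 3.291
z_β = 0.45 · 3.082 - 3.291
z_β = -1.904

Power = Φ(z_β) = Φ(-1.904) ≈ 0.028

Effect size d = 0.45 is small by Cohen's convention (0.2/0.5/0.8).

Threshold: power ≥ 0.80 is conventionally adequate.
Power ≈ 0.03 → the study is underpowered (power < 0.80).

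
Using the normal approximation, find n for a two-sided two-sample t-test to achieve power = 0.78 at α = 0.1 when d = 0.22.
n = 242 per group

Sample size formula (two-sample t-test, normal approximation):
n = 2 · ((z_{α/2} + z_β) / d)²

z_{α/2} = 1.645 (for α = 0.1, two-sided)
z_β = 0.772 (for power = 0.78)
d = 0.22

n = 2 · ((1.645 + 0.772) / 0.22)²
n = 2 · (10.986)²
n ≈ 241.38
Round up to the next whole number: n = 242 per group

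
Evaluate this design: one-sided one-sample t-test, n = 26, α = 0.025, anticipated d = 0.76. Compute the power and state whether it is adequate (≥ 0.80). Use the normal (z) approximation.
Power ≈ 0.97; the study is adequately powered (power ≥ 0.80)

Power calculation (one-sample t-test, normal approximation):
z_β = d · √n - z_α
z_β = 0.76 · √26 - 1.960
z_β = 0.76 · 5.099 - 1.960
z_β = 1.915

Power = Φ(z_β) = Φ(1.915) ≈ 0.972

Effect size d = 0.76 is medium by Cohen's convention (0.2/0.5/0.8).

Threshold: power ≥ 0.80 is conventionally adequate.
Power ≈ 0.97 → the study is adequately powered (power ≥ 0.80).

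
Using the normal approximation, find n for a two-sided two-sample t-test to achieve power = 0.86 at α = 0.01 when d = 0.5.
n = 107 per group

Sample size formula (two-sample t-test, normal approximation):
n = 2 · ((z_{α/2} + z_β) / d)²

z_{α/2} = 2.576 (for α = 0.01, two-sided)
z_β = 1.080 (for power = 0.86)
d = 0.5

n = 2 · ((2.576 + 1.080) / 0.5)²
n = 2 · (7.312)²
n ≈ 106.93
Round up to the next whole number: n = 107 per group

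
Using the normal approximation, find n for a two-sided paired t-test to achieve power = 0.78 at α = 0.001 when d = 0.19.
n = 458 pairs

Sample size formula (paired t-test, normal approximation):
n = ((z_{α/2} + z_β) / d)²

z_{α/2} = 3.291 (for α = 0.001, two-sided)
z_β = 0.772 (for power = 0.78)
d = 0.19

n = ((3.291 + 0.772) / 0.19)²
n = (21.384)²
n ≈ 457.28
Round up to the next whole number: n = 458 pairs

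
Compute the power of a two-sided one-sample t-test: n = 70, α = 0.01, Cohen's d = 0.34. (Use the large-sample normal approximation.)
Power ≈ 0.61

Power calculation (one-sample t-test, normal approximation):
z_β = d · √n - z_{α/2}
z_β = 0.34 · √70 - 2.576
z_β = 0.34 · 8.367 - 2.576
z_β = 0.269

Power = Φ(z_β) = Φ(0.269) ≈ 0.606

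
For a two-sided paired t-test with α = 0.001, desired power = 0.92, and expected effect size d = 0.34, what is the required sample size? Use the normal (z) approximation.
n = 191 pairs

Sample size formula (paired t-test, normal approximation):
n = ((z_{α/2} + z_β) / d)²

z_{α/2} = 3.291 (for α = 0.001, two-sided)
z_β = 1.405 (for power = 0.92)
d = 0.34

n = ((3.291 + 1.405) / 0.34)²
n = (13.812)²
n ≈ 190.77
Round up to the next whole number: n = 191 pairs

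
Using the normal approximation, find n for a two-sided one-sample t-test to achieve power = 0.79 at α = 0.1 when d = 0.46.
n = 29

Sample size formula (one-sample t-test, normal approximation):
n = ((z_{α/2} + z_β) / d)²

z_{α/2} = 1.645 (for α = 0.1, two-sided)
z_β = 0.806 (for power = 0.79)
d = 0.46

n = ((1.645 + 0.806) / 0.46)²
n = (5.328)²
n ≈ 28.39
Round up to the next whole number: n = 29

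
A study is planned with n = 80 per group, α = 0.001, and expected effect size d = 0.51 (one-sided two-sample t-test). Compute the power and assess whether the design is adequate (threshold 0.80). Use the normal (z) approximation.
Power ≈ 0.55; the study is underpowered (power < 0.80)

Power calculation (two-sample t-test, normal approximation):
z_β = d · √(n/2) - z_α
z_β = 0.51 · √(80/2) - 3.090
z_β = 0.51 · 6.325 - 3.090
z_β = 0.135

Power = Φ(z_β) = Φ(0.135) ≈ 0.554

Effect size d = 0.51 is medium by Cohen's convention (0.2/0.5/0.8).

Threshold: power ≥ 0.80 is conventionally adequate.
Power ≈ 0.55 → the study is underpowered (power < 0.80).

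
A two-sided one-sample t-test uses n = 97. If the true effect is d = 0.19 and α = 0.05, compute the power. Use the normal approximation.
Power ≈ 0.46

Power calculation (one-sample t-test, normal approximation):
z_β = d · √n - z_{α/2}
z_β = 0.19 · √97 - 1.960
z_β = 0.19 · 9.849 - 1.960
z_β = -0.089

Power = Φ(z_β) = Φ(-0.089) ≈ 0.465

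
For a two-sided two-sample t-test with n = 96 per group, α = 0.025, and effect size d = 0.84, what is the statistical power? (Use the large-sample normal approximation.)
Power ≈ 1.00

Power calculation (two-sample t-test, normal approximation):
z_β = d · √(n/2) - z_{α/2}
z_β = 0.84 · √(96/2) - 2.241
z_β = 0.84 · 6.928 - 2.241
z_β = 3.578

Power = Φ(z_β) = Φ(3.578) ≈ 1.000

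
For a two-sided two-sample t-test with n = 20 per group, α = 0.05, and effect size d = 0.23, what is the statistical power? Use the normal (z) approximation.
Power ≈ 0.11

Power calculation (two-sample t-test, normal approximation):
z_β = d · √(n/2) - z_{α/2}
z_β = 0.23 · √(20/2) - 1.960
z_β = 0.23 · 3.162 - 1.960
z_β = -1.233

Power = Φ(z_β) = Φ(-1.233) ≈ 0.109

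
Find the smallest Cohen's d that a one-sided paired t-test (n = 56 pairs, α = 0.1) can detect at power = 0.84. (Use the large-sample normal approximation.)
d ≈ 0.30

Minimum detectable effect (paired t-test, normal approximation):
d = (z_α + z_β) / √n
d = (1.282 + 0.994) / √56
d = 2.276 / 7.483
d ≈ 0.30

By Cohen's convention (0.2 small / 0.5 medium / 0.8 large): small effect.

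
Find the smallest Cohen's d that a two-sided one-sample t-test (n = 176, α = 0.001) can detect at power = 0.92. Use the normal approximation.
d ≈ 0.35

Minimum detectable effect (one-sample t-test, normal approximation):
d = (z_{α/2} + z_β) / √n
d = (3.291 + 1.405) / √176
d = 4.696 / 13.266
d ≈ 0.35

By Cohen's convention (0.2 small / 0.5 medium / 0.8 large): small effect.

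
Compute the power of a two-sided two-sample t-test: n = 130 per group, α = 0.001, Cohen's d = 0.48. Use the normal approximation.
Power ≈ 0.72

Power calculation (two-sample t-test, normal approximation):
z_β = d · √(n/2) - z_{α/2}
z_β = 0.48 · √(130/2) - 3.291
z_β = 0.48 · 8.062 - 3.291
z_β = 0.579

Power = Φ(z_β) = Φ(0.579) ≈ 0.719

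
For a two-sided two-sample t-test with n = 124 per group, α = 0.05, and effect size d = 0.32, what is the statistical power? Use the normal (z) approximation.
Power ≈ 0.71

Power calculation (two-sample t-test, normal approximation):
z_β = d · √(n/2) - z_{α/2}
z_β = 0.32 · √(124/2) - 1.960
z_β = 0.32 · 7.874 - 1.960
z_β = 0.560

Power = Φ(z_β) = Φ(0.560) ≈ 0.712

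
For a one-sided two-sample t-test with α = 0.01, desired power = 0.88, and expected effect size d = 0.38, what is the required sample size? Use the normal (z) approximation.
n = 170 per group

Sample size formula (two-sample t-test, normal approximation):
n = 2 · ((z_α + z_β) / d)²

z_α = 2.326 (for α = 0.01, one-sided)
z_β = 1.175 (for power = 0.88)
d = 0.38

n = 2 · ((2.326 + 1.175) / 0.38)²
n = 2 · (9.213)²
n ≈ 169.76
Round up to the next whole number: n = 170 per group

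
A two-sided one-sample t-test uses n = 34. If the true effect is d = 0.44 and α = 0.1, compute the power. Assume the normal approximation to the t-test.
Power ≈ 0.82

Power calculation (one-sample t-test, normal approximation):
z_β = d · √n - z_{α/2}
z_β = 0.44 · √34 - 1.645
z_β = 0.44 · 5.831 - 1.645
z_β = 0.921

Power = Φ(z_β) = Φ(0.921) ≈ 0.821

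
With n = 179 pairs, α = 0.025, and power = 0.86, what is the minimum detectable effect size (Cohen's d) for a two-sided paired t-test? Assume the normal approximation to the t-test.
d ≈ 0.25

Minimum detectable effect (paired t-test, normal approximation):
d = (z_{α/2} + z_β) / √n
d = (2.241 + 1.080) / √179
d = 3.322 / 13.379
d ≈ 0.25

By Cohen's convention (0.2 small / 0.5 medium / 0.8 large): small effect.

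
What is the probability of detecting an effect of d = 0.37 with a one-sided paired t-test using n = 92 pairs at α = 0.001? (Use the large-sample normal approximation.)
Power ≈ 0.68

Power calculation (paired t-test, normal approximation):
z_β = d · √n - z_α
z_β = 0.37 · √92 - 3.090
z_β = 0.37 · 9.592 - 3.090
z_β = 0.459

Power = Φ(z_β) = Φ(0.459) ≈ 0.677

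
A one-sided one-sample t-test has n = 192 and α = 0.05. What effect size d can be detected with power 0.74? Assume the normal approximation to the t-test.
d ≈ 0.17

Minimum detectable effect (one-sample t-test, normal approximation):
d = (z_α + z_β) / √n
d = (1.645 + 0.643) / √192
d = 2.288 / 13.856
d ≈ 0.17

By Cohen's convention (0.2 small / 0.5 medium / 0.8 large): very small effect.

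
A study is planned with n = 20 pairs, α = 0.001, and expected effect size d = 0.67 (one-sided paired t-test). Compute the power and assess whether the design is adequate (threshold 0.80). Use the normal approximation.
Power ≈ 0.46; the study is underpowered (power < 0.80)

Power calculation (paired t-test, normal approximation):
z_β = d · √n - z_α
z_β = 0.67 · √20 - 3.090
z_β = 0.67 · 4.472 - 3.090
z_β = -0.094

Power = Φ(z_β) = Φ(-0.094) ≈ 0.463

Effect size d = 0.67 is medium by Cohen's convention (0.2/0.5/0.8).

Threshold: power ≥ 0.80 is conventionally adequate.
Power ≈ 0.46 → the study is underpowered (power < 0.80).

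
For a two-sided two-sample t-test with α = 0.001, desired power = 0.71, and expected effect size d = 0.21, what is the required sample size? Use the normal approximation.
n = 671 per group

Sample size formula (two-sample t-test, normal approximation):
n = 2 · ((z_{α/2} + z_β) / d)²

z_{α/2} = 3.291 (for α = 0.001, two-sided)
z_β = 0.553 (for power = 0.71)
d = 0.21

n = 2 · ((3.291 + 0.553) / 0.21)²
n = 2 · (18.305)²
n ≈ 670.15
Round up to the next whole number: n = 671 per group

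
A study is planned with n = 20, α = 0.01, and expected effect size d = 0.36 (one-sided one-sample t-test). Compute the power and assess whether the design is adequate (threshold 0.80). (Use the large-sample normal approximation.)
Power ≈ 0.24; the study is underpowered (power < 0.80)

Power calculation (one-sample t-test, normal approximation):
z_β = d · √n - z_α
z_β = 0.36 · √20 - 2.326
z_β = 0.36 · 4.472 - 2.326
z_β = -0.716

Power = Φ(z_β) = Φ(-0.716) ≈ 0.237

Effect size d = 0.36 is small by Cohen's convention (0.2/0.5/0.8).

Threshold: power ≥ 0.80 is conventionally adequate.
Power ≈ 0.24 → the study is underpowered (power < 0.80).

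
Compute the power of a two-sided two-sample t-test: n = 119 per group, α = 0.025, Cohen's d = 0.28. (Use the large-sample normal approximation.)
Power ≈ 0.47

Power calculation (two-sample t-test, normal approximation):
z_β = d · √(n/2) - z_{α/2}
z_β = 0.28 · √(119/2) - 2.241
z_β = 0.28 · 7.714 - 2.241
z_β = -0.082

Power = Φ(z_β) = Φ(-0.082) ≈ 0.467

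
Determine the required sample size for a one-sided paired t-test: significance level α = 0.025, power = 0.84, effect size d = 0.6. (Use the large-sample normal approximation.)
n = 25 pairs

Sample size formula (paired t-test, normal approximation):
n = ((z_α + z_β) / d)²

z_α = 1.960 (for α = 0.025, one-sided)
z_β = 0.994 (for power = 0.84)
d = 0.6

n = ((1.960 + 0.994) / 0.6)²
n = (4.923)²
n ≈ 24.24
Round up to the next whole number: n = 25 pairs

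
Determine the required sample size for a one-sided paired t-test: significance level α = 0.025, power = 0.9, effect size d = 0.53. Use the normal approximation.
n = 38 pairs

Sample size formula (paired t-test, normal approximation):
n = ((z_α + z_β) / d)²

z_α = 1.960 (for α = 0.025, one-sided)
z_β = 1.282 (for power = 0.9)
d = 0.53

n = ((1.960 + 1.282) / 0.53)²
n = (6.117)²
n ≈ 37.42
Round up to the next whole number: n = 38 pairs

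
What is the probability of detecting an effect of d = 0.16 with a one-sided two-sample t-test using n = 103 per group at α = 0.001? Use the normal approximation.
Power ≈ 0.03

Power calculation (two-sample t-test, normal approximation):
z_β = d · √(n/2) - z_α
z_β = 0.16 · √(103/2) - 3.090
z_β = 0.16 · 7.176 - 3.090
z_β = -1.942

Power = Φ(z_β) = Φ(-1.942) ≈ 0.026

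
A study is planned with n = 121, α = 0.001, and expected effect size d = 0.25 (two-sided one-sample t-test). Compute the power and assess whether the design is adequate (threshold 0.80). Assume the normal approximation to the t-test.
Power ≈ 0.29; the study is underpowered (power < 0.80)

Power calculation (one-sample t-test, normal approximation):
z_β = d · √n - z_{α/2}
z_β = 0.25 · √121 - 3.291
z_β = 0.25 · 11.000 - 3.291
z_β = -0.541

Power = Φ(z_β) = Φ(-0.541) ≈ 0.294

Effect size d = 0.25 is small by Cohen's convention (0.2/0.5/0.8).

Threshold: power ≥ 0.80 is conventionally adequate.
Power ≈ 0.29 → the study is underpowered (power < 0.80).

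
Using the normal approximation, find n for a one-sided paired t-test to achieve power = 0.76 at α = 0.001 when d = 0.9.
n = 18 pairs

Sample size formula (paired t-test, normal approximation):
n = ((z_α + z_β) / d)²

z_α = 3.090 (for α = 0.001, one-sided)
z_β = 0.706 (for power = 0.76)
d = 0.9

n = ((3.090 + 0.706) / 0.9)²
n = (4.218)²
n ≈ 17.79
Round up to the next whole number: n = 18 pairs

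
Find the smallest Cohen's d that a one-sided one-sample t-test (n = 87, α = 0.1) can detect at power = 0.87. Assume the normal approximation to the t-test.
d ≈ 0.26

Minimum detectable effect (one-sample t-test, normal approximation):
d = (z_α + z_β) / √n
d = (1.282 + 1.126) / √87
d = 2.408 / 9.327
d ≈ 0.26

By Cohen's convention (0.2 small / 0.5 medium / 0.8 large): small effect.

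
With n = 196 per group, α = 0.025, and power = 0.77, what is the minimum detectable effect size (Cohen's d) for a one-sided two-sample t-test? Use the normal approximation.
d ≈ 0.27

Minimum detectable effect (two-sample t-test, normal approximation):
d = (z_α + z_β) / √(n/2)
d = (1.960 + 0.739) / √(196/2)
d = 2.699 / 9.899
d ≈ 0.27

By Cohen's convention (0.2 small / 0.5 medium / 0.8 large): small effect.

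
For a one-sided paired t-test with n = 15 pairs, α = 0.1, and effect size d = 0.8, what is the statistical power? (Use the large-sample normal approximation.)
Power ≈ 0.97

Power calculation (paired t-test, normal approximation):
z_β = d · √n - z_α
z_β = 0.8 · √15 - 1.282
z_β = 0.8 · 3.873 - 1.282
z_β = 1.817

Power = Φ(z_β) = Φ(1.817) ≈ 0.965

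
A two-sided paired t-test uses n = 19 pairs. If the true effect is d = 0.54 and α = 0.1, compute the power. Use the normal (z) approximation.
Power ≈ 0.76

Power calculation (paired t-test, normal approximation):
z_β = d · √n - z_{α/2}
z_β = 0.54 · √19 - 1.645
z_β = 0.54 · 4.359 - 1.645
z_β = 0.709

Power = Φ(z_β) = Φ(0.709) ≈ 0.761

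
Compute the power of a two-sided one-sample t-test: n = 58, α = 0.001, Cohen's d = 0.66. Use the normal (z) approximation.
Power ≈ 0.96

Power calculation (one-sample t-test, normal approximation):
z_β = d · √n - z_{α/2}
z_β = 0.66 · √58 - 3.291
z_β = 0.66 · 7.616 - 3.291
z_β = 1.736

Power = Φ(z_β) = Φ(1.736) ≈ 0.959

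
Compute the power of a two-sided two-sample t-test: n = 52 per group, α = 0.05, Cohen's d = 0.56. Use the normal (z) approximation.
Power ≈ 0.81

Power calculation (two-sample t-test, normal approximation):
z_β = d · √(n/2) - z_{α/2}
z_β = 0.56 · √(52/2) - 1.960
z_β = 0.56 · 5.099 - 1.960
z_β = 0.895

Power = Φ(z_β) = Φ(0.895) ≈ 0.815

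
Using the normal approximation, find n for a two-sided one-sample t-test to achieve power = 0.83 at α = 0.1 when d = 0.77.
n = 12

Sample size formula (one-sample t-test, normal approximation):
n = ((z_{α/2} + z_β) / d)²

z_{α/2} = 1.645 (for α = 0.1, two-sided)
z_β = 0.954 (for power = 0.83)
d = 0.77

n = ((1.645 + 0.954) / 0.77)²
n = (3.375)²
n ≈ 11.39
Round up to the next whole number: n = 12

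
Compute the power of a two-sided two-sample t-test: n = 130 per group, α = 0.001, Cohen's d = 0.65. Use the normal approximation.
Power ≈ 0.97

Power calculation (two-sample t-test, normal approximation):
z_β = d · √(n/2) - z_{α/2}
z_β = 0.65 · √(130/2) - 3.291
z_β = 0.65 · 8.062 - 3.291
z_β = 1.950

Power = Φ(z_β) = Φ(1.950) ≈ 0.974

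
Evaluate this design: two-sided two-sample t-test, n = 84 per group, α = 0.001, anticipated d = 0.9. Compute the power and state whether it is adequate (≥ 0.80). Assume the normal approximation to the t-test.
Power ≈ 0.99; the study is adequately powered (power ≥ 0.80)

Power calculation (two-sample t-test, normal approximation):
z_β = d · √(n/2) - z_{α/2}
z_β = 0.9 · √(84/2) - 3.291
z_β = 0.9 · 6.481 - 3.291
z_β = 2.542

Power = Φ(z_β) = Φ(2.542) ≈ 0.994

Effect size d = 0.9 is large by Cohen's convention (0.2/0.5/0.8).

Threshold: power ≥ 0.80 is conventionally adequate.
Power ≈ 0.99 → the study is adequately powered (power ≥ 0.80).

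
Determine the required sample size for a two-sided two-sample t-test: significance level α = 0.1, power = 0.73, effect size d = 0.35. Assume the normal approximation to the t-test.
n = 84 per group

Sample size formula (two-sample t-test, normal approximation):
n = 2 · ((z_{α/2} + z_β) / d)²

z_{α/2} = 1.645 (for α = 0.1, two-sided)
z_β = 0.613 (for power = 0.73)
d = 0.35

n = 2 · ((1.645 + 0.613) / 0.35)²
n = 2 · (6.451)²
n ≈ 83.23
Round up to the next whole number: n = 84 per group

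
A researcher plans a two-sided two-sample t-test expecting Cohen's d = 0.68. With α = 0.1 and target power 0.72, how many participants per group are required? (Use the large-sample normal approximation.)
n = 22 per group

Sample size formula (two-sample t-test, normal approximation):
n = 2 · ((z_{α/2} + z_β) / d)²

z_{α/2} = 1.645 (for α = 0.1, two-sided)
z_β = 0.583 (for power = 0.72)
d = 0.68

n = 2 · ((1.645 + 0.583) / 0.68)²
n = 2 · (3.276)²
n ≈ 21.46
Round up to the next whole number: n = 22 per group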